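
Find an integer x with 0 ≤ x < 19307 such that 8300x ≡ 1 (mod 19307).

gcd(19307, 8300):
  19307 = 2×8300 + 2707
  8300 = 3×2707 + 179
  2707 = 15×179 + 22
  179 = 8×22 + 3
  22 = 7×3 + 1
  3 = 3×1
so gcd(19307, 8300) = 1.
Back-substitute for Bézout coefficients:
  1 = 22 - 7×3
  ... = 8300×(-6148) + 19307×(2643)
So 8300×-6148 ≡ 1 (mod 19307), and -6148 mod 19307 = 13159.

13159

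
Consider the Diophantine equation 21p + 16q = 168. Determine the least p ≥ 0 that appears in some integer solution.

gcd(21, 16) = 1.
1 divides 168, so solutions exist.
By Bézout, 21*(-3) + 16*(4) = 1.
Scale by 168/1 = 168: (p₀, q₀) = (-504, 672).
General solution: p = -504 + 16t, q = 672 - 21t for integer t.
p ≥ 0: smallest is -504 mod 16 = 8 (at t = 32), with q = 0.

8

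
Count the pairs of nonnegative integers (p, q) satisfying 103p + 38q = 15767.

gcd(103, 38) = 1  (103 = 2·38 + 27, 38 = 1·27 + 11, 27 = 2·11 + 5, 11 = 2·5 + 1, 5 = 5·1).
Back-substituting, 103·(-7) + 38·(19) = 1.
Scale by 15767: one solution is (-110369, 299573). Reduce p mod 38: (21, 358).
General: p = 21 + 38t, q = 358 - 103t.
p ≥ 0 ⇒ t ≥ 0; q ≥ 0 ⇒ t ≤ 3. So t ∈ [0, 3]: 4 solutions.

4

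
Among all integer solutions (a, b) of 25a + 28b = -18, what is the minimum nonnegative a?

6

gcd(28, 25):
  28 = 1×25 + 3
  25 = 8×3 + 1
  3 = 3×1
so gcd(28, 25) = 1.
1 divides -18, so solutions exist.
Back-substitute for Bézout coefficients:
  1 = 25 - 8×3
  ... = 25×(9) + 28×(-8)
Scale by -18/1 = -18: (a₀, b₀) = (-162, 144).
General solution: a = -162 + 28t, b = 144 - 25t for integer t.
a ≥ 0: smallest is -162 mod 28 = 6 (at t = 6), with b = -6.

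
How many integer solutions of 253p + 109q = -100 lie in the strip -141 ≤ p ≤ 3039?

29

gcd(253, 109):
  253 = 2·109 + 35
  109 = 3·35 + 4
  35 = 8·4 + 3
  4 = 1·3 + 1
  3 = 3·1
so gcd(253, 109) = 1.
Back-substitute for Bézout coefficients:
  1 = 4 - 1·3
  ... = 253·(-28) + 109·(65)
Scale by -100: particular solution (2800, -6500); reduce p mod 109: (75, -175).
General solution: p = 75 + 109t, q = -175 - 253t for integer t.
-141 ≤ 75 + 109t ≤ 3039 gives t ∈ [-1, 27], which is 29 values.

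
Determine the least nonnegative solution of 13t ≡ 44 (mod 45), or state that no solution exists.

38

gcd(45, 13) = 1.
1 divides 44, so solutions exist.
By Bézout, 13*(7) + 45*(-2) = 1.
So 13*(7) ≡ 1 (mod 45); multiply by 44: t ≡ 308 (mod 45).
Smallest nonnegative: t = 308 mod 45 = 38.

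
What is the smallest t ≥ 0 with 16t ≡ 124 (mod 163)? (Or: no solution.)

gcd(163, 16) = 1  (163 = 10·16 + 3, 16 = 5·3 + 1, 3 = 3·1).
1 divides 124, so solutions exist.
Back-substituting, 16·(51) + 163·(-5) = 1.
So 16·(51) ≡ 1 (mod 163); multiply by 124: t ≡ 6324 (mod 163).
Smallest nonnegative: t = 6324 mod 163 = 130.

130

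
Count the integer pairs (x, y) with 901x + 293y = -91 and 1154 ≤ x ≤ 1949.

3

gcd(901, 293):
  901 = 3*293 + 22
  293 = 13*22 + 7
  22 = 3*7 + 1
  7 = 7*1
so gcd(901, 293) = 1.
Back-substitute for Bézout coefficients:
  1 = 22 - 3*7
  ... = 901*(40) + 293*(-123)
Scale by -91: particular solution (-3640, 11193); reduce x mod 293: (169, -520).
General solution: x = 169 + 293t, y = -520 - 901t for integer t.
1154 ≤ 169 + 293t ≤ 1949 gives t ∈ [4, 6], which is 3 values.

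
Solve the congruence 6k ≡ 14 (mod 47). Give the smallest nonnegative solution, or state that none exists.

gcd(47, 6):
  47 = 7*6 + 5
  6 = 1*5 + 1
  5 = 5*1
so gcd(47, 6) = 1.
1 divides 14, so solutions exist.
Back-substitute for Bézout coefficients:
  1 = 6 - 1*5
  ... = 6*(8) + 47*(-1)
So 6*(8) ≡ 1 (mod 47); multiply by 14: k ≡ 112 (mod 47).
Smallest nonnegative: k = 112 mod 47 = 18.

18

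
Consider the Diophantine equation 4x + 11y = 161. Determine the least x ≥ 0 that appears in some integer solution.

10

gcd(11, 4):
  11 = 2*4 + 3
  4 = 1*3 + 1
  3 = 3*1
so gcd(11, 4) = 1.
1 divides 161, so solutions exist.
Back-substitute for Bézout coefficients:
  1 = 4 - 1*3
  ... = 4*(3) + 11*(-1)
Scale by 161/1 = 161: (x₀, y₀) = (483, -161).
General solution: x = 483 + 11t, y = -161 - 4t for integer t.
x ≥ 0: smallest is 483 mod 11 = 10 (at t = -43), with y = 11.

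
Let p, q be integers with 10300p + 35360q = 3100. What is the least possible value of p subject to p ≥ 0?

1425

gcd(35360, 10300):
  35360 = 3×10300 + 4460
  10300 = 2×4460 + 1380
  4460 = 3×1380 + 320
  1380 = 4×320 + 100
  320 = 3×100 + 20
  100 = 5×20
so gcd(35360, 10300) = 20.
20 divides 3100, so solutions exist.
Back-substitute for Bézout coefficients:
  20 = 320 - 3×100
  ... = 10300×(-333) + 35360×(97)
Scale by 3100/20 = 155: (p₀, q₀) = (-51615, 15035).
General solution: p = -51615 + 1768t, q = 15035 - 515t for integer t.
p ≥ 0: smallest is -51615 mod 1768 = 1425 (at t = 30), with q = -415.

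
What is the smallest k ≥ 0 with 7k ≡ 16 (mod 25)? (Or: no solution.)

13

gcd(25, 7) = 1.
1 divides 16, so solutions exist.
By Bézout, 7·(-7) + 25·(2) = 1.
So 7·(-7) ≡ 1 (mod 25); multiply by 16: k ≡ -112 (mod 25).
Smallest nonnegative: k = -112 mod 25 = 13.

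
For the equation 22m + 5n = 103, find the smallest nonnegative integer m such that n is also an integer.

gcd(22, 5) = 1  (22 = 4×5 + 2, 5 = 2×2 + 1, 2 = 2×1).
1 divides 103, so solutions exist.
Back-substituting, 22×(-2) + 5×(9) = 1.
Scale by 103/1 = 103: (m₀, n₀) = (-206, 927).
General solution: m = -206 + 5t, n = 927 - 22t for integer t.
m ≥ 0: smallest is -206 mod 5 = 4 (at t = 42), with n = 3.

4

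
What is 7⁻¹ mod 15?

13

gcd(15, 7) = 1  (15 = 2×7 + 1, 7 = 7×1).
Back-substituting, 7×(-2) + 15×(1) = 1.
So 7×-2 ≡ 1 (mod 15), and -2 mod 15 = 13.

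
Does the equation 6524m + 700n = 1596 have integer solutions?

gcd(6524, 700) = 28  (6524 = 9×700 + 224, 700 = 3×224 + 28, 224 = 8×28).
28 divides 1596, so integer solutions exist.

yes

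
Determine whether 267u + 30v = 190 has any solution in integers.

gcd(267, 30) = 3  (267 = 8·30 + 27, 30 = 1·27 + 3, 27 = 9·3).
3 does not divide 190 (remainder 1), so no integer solutions.

no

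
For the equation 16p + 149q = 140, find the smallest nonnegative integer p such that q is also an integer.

46

gcd(149, 16) = 1.
1 divides 140, so solutions exist.
By Bézout, 16*(28) + 149*(-3) = 1.
Scale by 140/1 = 140: (p₀, q₀) = (3920, -420).
General solution: p = 3920 + 149t, q = -420 - 16t for integer t.
p ≥ 0: smallest is 3920 mod 149 = 46 (at t = -26), with q = -4.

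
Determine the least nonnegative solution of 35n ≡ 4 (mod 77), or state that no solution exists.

no solution

gcd(77, 35) = 7  (77 = 2·35 + 7, 35 = 5·7).
7 does not divide 4, so the congruence has no solution.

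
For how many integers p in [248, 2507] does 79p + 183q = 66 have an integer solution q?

12

gcd(183, 79) = 1.
By Bézout, 79·(-44) + 183·(19) = 1.
Particular solution: (24, -10).
General solution: p = 24 + 183t, q = -10 - 79t for integer t.
248 ≤ 24 + 183t ≤ 2507 gives t ∈ [2, 13], which is 12 values.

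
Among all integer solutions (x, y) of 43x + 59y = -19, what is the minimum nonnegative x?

27

gcd(59, 43):
  59 = 1·43 + 16
  43 = 2·16 + 11
  16 = 1·11 + 5
  11 = 2·5 + 1
  5 = 5·1
so gcd(59, 43) = 1.
1 divides -19, so solutions exist.
Back-substitute for Bézout coefficients:
  1 = 11 - 2·5
  ... = 43·(11) + 59·(-8)
Scale by -19/1 = -19: (x₀, y₀) = (-209, 152).
General solution: x = -209 + 59t, y = 152 - 43t for integer t.
x ≥ 0: smallest is -209 mod 59 = 27 (at t = 4), with y = -20.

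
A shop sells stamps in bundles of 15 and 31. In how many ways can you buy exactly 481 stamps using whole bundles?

1

Need nonnegative integers with 15j + 31k = 481.
gcd(15, 31) = 1, and 15·(-2) + 31·(1) = 1.
So (j₀, k₀) = (-962, 481); general j = -962 + 31t, k = 481 - 15t.
j ≥ 0 ⇒ t ≥ 32; k ≥ 0 ⇒ t ≤ 32. That's 1 value of t.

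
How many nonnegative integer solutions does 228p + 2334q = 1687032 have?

gcd(2334, 228) = 6.
By Bézout, 228·(-174) + 2334·(17) = 6.
One solution: (213, 702).
General: p = 213 + 389t, q = 702 - 38t.
p ≥ 0 ⇒ t ≥ 0; q ≥ 0 ⇒ t ≤ 18. So t ∈ [0, 18]: 19 solutions.

19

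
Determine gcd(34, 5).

1

gcd(34, 5):
  34 = 6*5 + 4
  5 = 1*4 + 1
  4 = 4*1
so gcd(34, 5) = 1.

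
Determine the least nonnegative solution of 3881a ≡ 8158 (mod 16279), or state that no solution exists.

gcd(16279, 3881):
  16279 = 4*3881 + 755
  3881 = 5*755 + 106
  755 = 7*106 + 13
  106 = 8*13 + 2
  13 = 6*2 + 1
  2 = 2*1
so gcd(16279, 3881) = 1.
1 divides 8158, so solutions exist.
Back-substitute for Bézout coefficients:
  1 = 13 - 6*2
  ... = 3881*(-7525) + 16279*(1794)
So 3881*(-7525) ≡ 1 (mod 16279); multiply by 8158: a ≡ -61388950 (mod 16279).
Smallest nonnegative: a = -61388950 mod 16279 = 15438.

15438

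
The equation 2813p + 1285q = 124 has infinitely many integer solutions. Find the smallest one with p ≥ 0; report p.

gcd(2813, 1285) = 1.
1 divides 124, so solutions exist.
By Bézout, 2813×(312) + 1285×(-683) = 1.
Scale by 124/1 = 124: (p₀, q₀) = (38688, -84692).
General solution: p = 38688 + 1285t, q = -84692 - 2813t for integer t.
p ≥ 0: smallest is 38688 mod 1285 = 138 (at t = -30), with q = -302.

138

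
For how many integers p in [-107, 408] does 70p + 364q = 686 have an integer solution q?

gcd(364, 70):
  364 = 5·70 + 14
  70 = 5·14
so gcd(364, 70) = 14.
Back-substitute for Bézout coefficients:
  14 = 364 - 5·70
  ... = 70·(-5) + 364·(1)
Scale by 49: particular solution (-245, 49); reduce p mod 26: (15, -1).
General solution: p = 15 + 26t, q = -1 - 5t for integer t.
-107 ≤ 15 + 26t ≤ 408 gives t ∈ [-4, 15], which is 20 values.

20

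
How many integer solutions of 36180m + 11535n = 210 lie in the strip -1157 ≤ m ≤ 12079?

17

gcd(36180, 11535):
  36180 = 3·11535 + 1575
  11535 = 7·1575 + 510
  1575 = 3·510 + 45
  510 = 11·45 + 15
  45 = 3·15
so gcd(36180, 11535) = 15.
Back-substitute for Bézout coefficients:
  15 = 510 - 11·45
  ... = 36180·(-249) + 11535·(781)
Scale by 14: particular solution (-3486, 10934); reduce m mod 769: (359, -1126).
General solution: m = 359 + 769t, n = -1126 - 2412t for integer t.
-1157 ≤ 359 + 769t ≤ 12079 gives t ∈ [-1, 15], which is 17 values.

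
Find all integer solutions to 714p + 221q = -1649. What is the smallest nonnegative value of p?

gcd(714, 221):
  714 = 3*221 + 51
  221 = 4*51 + 17
  51 = 3*17
so gcd(714, 221) = 17.
17 divides -1649, so solutions exist.
Back-substitute for Bézout coefficients:
  17 = 221 - 4*51
  ... = 714*(-4) + 221*(13)
Scale by -1649/17 = -97: (p₀, q₀) = (388, -1261).
General solution: p = 388 + 13t, q = -1261 - 42t for integer t.
p ≥ 0: smallest is 388 mod 13 = 11 (at t = -29), with q = -43.

11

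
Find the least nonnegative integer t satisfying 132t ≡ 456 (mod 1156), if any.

gcd(1156, 132) = 4  (1156 = 8*132 + 100, 132 = 1*100 + 32, 100 = 3*32 + 4, 32 = 8*4).
4 divides 456, so solutions exist.
Back-substituting, 132*(-35) + 1156*(4) = 4.
So 132*(-35) ≡ 4 (mod 1156); multiply by 114: t ≡ -3990 (mod 289).
Smallest nonnegative: t = -3990 mod 289 = 56.

56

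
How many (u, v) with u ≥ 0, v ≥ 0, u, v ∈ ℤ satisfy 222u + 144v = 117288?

gcd(222, 144) = 6.
By Bézout, 222·(-11) + 144·(17) = 6.
One solution: (12, 796).
General: u = 12 + 24t, v = 796 - 37t.
u ≥ 0 ⇒ t ≥ 0; v ≥ 0 ⇒ t ≤ 21. So t ∈ [0, 21]: 22 solutions.

22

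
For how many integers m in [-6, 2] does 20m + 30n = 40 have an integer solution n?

gcd(30, 20) = 10  (30 = 1·20 + 10, 20 = 2·10).
Back-substituting, 20·(-1) + 30·(1) = 10.
Scale by 4: particular solution (-4, 4); reduce m mod 3: (2, 0).
General solution: m = 2 + 3t, n = 0 - 2t for integer t.
-6 ≤ 2 + 3t ≤ 2 gives t ∈ [-2, 0], which is 3 values.

3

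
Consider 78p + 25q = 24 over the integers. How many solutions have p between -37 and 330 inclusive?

gcd(78, 25):
  78 = 3×25 + 3
  25 = 8×3 + 1
  3 = 3×1
so gcd(78, 25) = 1.
Back-substitute for Bézout coefficients:
  1 = 25 - 8×3
  ... = 78×(-8) + 25×(25)
Scale by 24: particular solution (-192, 600); reduce p mod 25: (8, -24).
General solution: p = 8 + 25t, q = -24 - 78t for integer t.
-37 ≤ 8 + 25t ≤ 330 gives t ∈ [-1, 12], which is 14 values.

14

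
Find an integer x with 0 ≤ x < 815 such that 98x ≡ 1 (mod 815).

gcd(815, 98):
  815 = 8·98 + 31
  98 = 3·31 + 5
  31 = 6·5 + 1
  5 = 5·1
so gcd(815, 98) = 1.
Back-substitute for Bézout coefficients:
  1 = 31 - 6·5
  ... = 98·(-158) + 815·(19)
So 98·-158 ≡ 1 (mod 815), and -158 mod 815 = 657.

657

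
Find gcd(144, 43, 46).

1

gcd(144, 43):
  144 = 3*43 + 15
  43 = 2*15 + 13
  15 = 1*13 + 2
  13 = 6*2 + 1
  2 = 2*1
so gcd(144, 43) = 1.
gcd(1, 46) = 1.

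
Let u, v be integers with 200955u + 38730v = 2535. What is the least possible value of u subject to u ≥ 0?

1013

gcd(200955, 38730):
  200955 = 5*38730 + 7305
  38730 = 5*7305 + 2205
  7305 = 3*2205 + 690
  2205 = 3*690 + 135
  690 = 5*135 + 15
  135 = 9*15
so gcd(200955, 38730) = 15.
15 divides 2535, so solutions exist.
Back-substitute for Bézout coefficients:
  15 = 690 - 5*135
  ... = 200955*(281) + 38730*(-1458)
Scale by 2535/15 = 169: (u₀, v₀) = (47489, -246402).
General solution: u = 47489 + 2582t, v = -246402 - 13397t for integer t.
u ≥ 0: smallest is 47489 mod 2582 = 1013 (at t = -18), with v = -5256.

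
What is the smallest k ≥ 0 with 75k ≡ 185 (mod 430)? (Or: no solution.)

gcd(430, 75):
  430 = 5·75 + 55
  75 = 1·55 + 20
  55 = 2·20 + 15
  20 = 1·15 + 5
  15 = 3·5
so gcd(430, 75) = 5.
5 divides 185, so solutions exist.
Back-substitute for Bézout coefficients:
  5 = 20 - 1·15
  ... = 75·(23) + 430·(-4)
So 75·(23) ≡ 5 (mod 430); multiply by 37: k ≡ 851 (mod 86).
Smallest nonnegative: k = 851 mod 86 = 77.

77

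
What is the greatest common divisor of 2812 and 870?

2

gcd(2812, 870) = 2  (2812 = 3×870 + 202, 870 = 4×202 + 62, 202 = 3×62 + 16, 62 = 3×16 + 14, 16 = 1×14 + 2, 14 = 7×2).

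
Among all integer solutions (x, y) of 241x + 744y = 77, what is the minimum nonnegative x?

gcd(744, 241) = 1  (744 = 3×241 + 21, 241 = 11×21 + 10, 21 = 2×10 + 1, 10 = 10×1).
1 divides 77, so solutions exist.
Back-substituting, 241×(-71) + 744×(23) = 1.
Scale by 77/1 = 77: (x₀, y₀) = (-5467, 1771).
General solution: x = -5467 + 744t, y = 1771 - 241t for integer t.
x ≥ 0: smallest is -5467 mod 744 = 485 (at t = 8), with y = -157.

485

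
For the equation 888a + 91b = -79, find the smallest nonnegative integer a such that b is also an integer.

16

gcd(888, 91) = 1  (888 = 9×91 + 69, 91 = 1×69 + 22, 69 = 3×22 + 3, 22 = 7×3 + 1, 3 = 3×1).
1 divides -79, so solutions exist.
Back-substituting, 888×(-29) + 91×(283) = 1.
Scale by -79/1 = -79: (a₀, b₀) = (2291, -22357).
General solution: a = 2291 + 91t, b = -22357 - 888t for integer t.
a ≥ 0: smallest is 2291 mod 91 = 16 (at t = -25), with b = -157.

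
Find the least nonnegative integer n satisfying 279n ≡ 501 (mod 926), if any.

649

gcd(926, 279):
  926 = 3×279 + 89
  279 = 3×89 + 12
  89 = 7×12 + 5
  12 = 2×5 + 2
  5 = 2×2 + 1
  2 = 2×1
so gcd(926, 279) = 1.
1 divides 501, so solutions exist.
Back-substitute for Bézout coefficients:
  1 = 5 - 2×2
  ... = 279×(-385) + 926×(116)
So 279×(-385) ≡ 1 (mod 926); multiply by 501: n ≡ -192885 (mod 926).
Smallest nonnegative: n = -192885 mod 926 = 649.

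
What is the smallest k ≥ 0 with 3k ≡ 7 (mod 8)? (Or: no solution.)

5

gcd(8, 3):
  8 = 2*3 + 2
  3 = 1*2 + 1
  2 = 2*1
so gcd(8, 3) = 1.
1 divides 7, so solutions exist.
Back-substitute for Bézout coefficients:
  1 = 3 - 1*2
  ... = 3*(3) + 8*(-1)
So 3*(3) ≡ 1 (mod 8); multiply by 7: k ≡ 21 (mod 8).
Smallest nonnegative: k = 21 mod 8 = 5.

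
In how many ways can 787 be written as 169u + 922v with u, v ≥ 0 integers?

gcd(922, 169) = 1  (922 = 5×169 + 77, 169 = 2×77 + 15, 77 = 5×15 + 2, 15 = 7×2 + 1, 2 = 2×1).
Back-substituting, 169×(431) + 922×(-79) = 1.
Scale by 787: one solution is (339197, -62173). Reduce u mod 922: (823, -150).
General: u = 823 + 922t, v = -150 - 169t.
u ≥ 0 ⇒ t ≥ 0; v ≥ 0 ⇒ t ≤ -1. So t ∈ [0, -1]: 0 solutions.

0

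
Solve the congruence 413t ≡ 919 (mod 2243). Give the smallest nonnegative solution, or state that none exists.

gcd(2243, 413):
  2243 = 5×413 + 178
  413 = 2×178 + 57
  178 = 3×57 + 7
  57 = 8×7 + 1
  7 = 7×1
so gcd(2243, 413) = 1.
1 divides 919, so solutions exist.
Back-substitute for Bézout coefficients:
  1 = 57 - 8×7
  ... = 413×(315) + 2243×(-58)
So 413×(315) ≡ 1 (mod 2243); multiply by 919: t ≡ 289485 (mod 2243).
Smallest nonnegative: t = 289485 mod 2243 = 138.

138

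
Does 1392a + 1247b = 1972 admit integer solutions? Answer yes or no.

gcd(1392, 1247) = 29.
29 divides 1972, so integer solutions exist.

yes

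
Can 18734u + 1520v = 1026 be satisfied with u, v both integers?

gcd(18734, 1520) = 38  (18734 = 12*1520 + 494, 1520 = 3*494 + 38, 494 = 13*38).
38 divides 1026, so integer solutions exist.

yes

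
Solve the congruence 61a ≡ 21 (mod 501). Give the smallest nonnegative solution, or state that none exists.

gcd(501, 61) = 1.
1 divides 21, so solutions exist.
By Bézout, 61·(115) + 501·(-14) = 1.
So 61·(115) ≡ 1 (mod 501); multiply by 21: a ≡ 2415 (mod 501).
Smallest nonnegative: a = 2415 mod 501 = 411.

411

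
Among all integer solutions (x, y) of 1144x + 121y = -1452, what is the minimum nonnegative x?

gcd(1144, 121):
  1144 = 9·121 + 55
  121 = 2·55 + 11
  55 = 5·11
so gcd(1144, 121) = 11.
11 divides -1452, so solutions exist.
Back-substitute for Bézout coefficients:
  11 = 121 - 2·55
  ... = 1144·(-2) + 121·(19)
Scale by -1452/11 = -132: (x₀, y₀) = (264, -2508).
General solution: x = 264 + 11t, y = -2508 - 104t for integer t.
x ≥ 0: smallest is 264 mod 11 = 0 (at t = -24), with y = -12.

0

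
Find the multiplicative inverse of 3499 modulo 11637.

10606

gcd(11637, 3499) = 1.
By Bézout, 3499*(-1031) + 11637*(310) = 1.
So 3499*-1031 ≡ 1 (mod 11637), and -1031 mod 11637 = 10606.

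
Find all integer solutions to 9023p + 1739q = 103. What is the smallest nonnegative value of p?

1119

gcd(9023, 1739):
  9023 = 5*1739 + 328
  1739 = 5*328 + 99
  328 = 3*99 + 31
  99 = 3*31 + 6
  31 = 5*6 + 1
  6 = 6*1
so gcd(9023, 1739) = 1.
1 divides 103, so solutions exist.
Back-substitute for Bézout coefficients:
  1 = 31 - 5*6
  ... = 9023*(281) + 1739*(-1458)
Scale by 103/1 = 103: (p₀, q₀) = (28943, -150174).
General solution: p = 28943 + 1739t, q = -150174 - 9023t for integer t.
p ≥ 0: smallest is 28943 mod 1739 = 1119 (at t = -16), with q = -5806.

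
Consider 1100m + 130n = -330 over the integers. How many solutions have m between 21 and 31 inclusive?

1

gcd(1100, 130):
  1100 = 8*130 + 60
  130 = 2*60 + 10
  60 = 6*10
so gcd(1100, 130) = 10.
Back-substitute for Bézout coefficients:
  10 = 130 - 2*60
  ... = 1100*(-2) + 130*(17)
Scale by -33: particular solution (66, -561); reduce m mod 13: (1, -11).
General solution: m = 1 + 13t, n = -11 - 110t for integer t.
21 ≤ 1 + 13t ≤ 31 gives t ∈ [2, 2], which is 1 value.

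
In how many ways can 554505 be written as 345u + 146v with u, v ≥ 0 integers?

gcd(345, 146) = 1  (345 = 2*146 + 53, 146 = 2*53 + 40, 53 = 1*40 + 13, 40 = 3*13 + 1, 13 = 13*1).
Back-substituting, 345*(-11) + 146*(26) = 1.
Scale by 554505: one solution is (-6099555, 14417130). Reduce u mod 146: (33, 3720).
General: u = 33 + 146t, v = 3720 - 345t.
u ≥ 0 ⇒ t ≥ 0; v ≥ 0 ⇒ t ≤ 10. So t ∈ [0, 10]: 11 solutions.

11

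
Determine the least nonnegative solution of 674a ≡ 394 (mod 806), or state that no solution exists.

gcd(806, 674) = 2.
2 divides 394, so solutions exist.
By Bézout, 674·(116) + 806·(-97) = 2.
So 674·(116) ≡ 2 (mod 806); multiply by 197: a ≡ 22852 (mod 403).
Smallest nonnegative: a = 22852 mod 403 = 284.

284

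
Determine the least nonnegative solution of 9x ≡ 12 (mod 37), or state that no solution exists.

gcd(37, 9):
  37 = 4×9 + 1
  9 = 9×1
so gcd(37, 9) = 1.
1 divides 12, so solutions exist.
Back-substitute for Bézout coefficients:
  1 = 37 - 4×9
  ... = 9×(-4) + 37×(1)
So 9×(-4) ≡ 1 (mod 37); multiply by 12: x ≡ -48 (mod 37).
Smallest nonnegative: x = -48 mod 37 = 26.

26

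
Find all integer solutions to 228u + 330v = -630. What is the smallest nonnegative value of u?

45

gcd(330, 228) = 6.
6 divides -630, so solutions exist.
By Bézout, 228*(-13) + 330*(9) = 6.
Scale by -630/6 = -105: (u₀, v₀) = (1365, -945).
General solution: u = 1365 + 55t, v = -945 - 38t for integer t.
u ≥ 0: smallest is 1365 mod 55 = 45 (at t = -24), with v = -33.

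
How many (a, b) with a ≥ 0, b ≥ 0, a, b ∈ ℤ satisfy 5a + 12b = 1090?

19

gcd(12, 5) = 1.
By Bézout, 5*(5) + 12*(-2) = 1.
One solution: (2, 90).
General: a = 2 + 12t, b = 90 - 5t.
a ≥ 0 ⇒ t ≥ 0; b ≥ 0 ⇒ t ≤ 18. So t ∈ [0, 18]: 19 solutions.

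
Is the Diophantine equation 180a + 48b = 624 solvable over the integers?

yes

gcd(180, 48):
  180 = 3×48 + 36
  48 = 1×36 + 12
  36 = 3×12
so gcd(180, 48) = 12.
12 divides 624, so integer solutions exist.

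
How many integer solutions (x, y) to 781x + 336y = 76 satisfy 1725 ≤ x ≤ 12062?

31

gcd(781, 336) = 1.
By Bézout, 781×(37) + 336×(-86) = 1.
Particular solution: (124, -288).
General solution: x = 124 + 336t, y = -288 - 781t for integer t.
1725 ≤ 124 + 336t ≤ 12062 gives t ∈ [5, 35], which is 31 values.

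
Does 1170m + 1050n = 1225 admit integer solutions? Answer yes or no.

no

gcd(1170, 1050):
  1170 = 1·1050 + 120
  1050 = 8·120 + 90
  120 = 1·90 + 30
  90 = 3·30
so gcd(1170, 1050) = 30.
30 does not divide 1225 (remainder 25), so no integer solutions.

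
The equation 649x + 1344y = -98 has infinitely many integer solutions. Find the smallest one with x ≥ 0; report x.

238

gcd(1344, 649) = 1.
1 divides -98, so solutions exist.
By Bézout, 649*(-263) + 1344*(127) = 1.
Scale by -98/1 = -98: (x₀, y₀) = (25774, -12446).
General solution: x = 25774 + 1344t, y = -12446 - 649t for integer t.
x ≥ 0: smallest is 25774 mod 1344 = 238 (at t = -19), with y = -115.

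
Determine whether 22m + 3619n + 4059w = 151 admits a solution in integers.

no

gcd(3619, 22):
  3619 = 164*22 + 11
  22 = 2*11
so gcd(3619, 22) = 11.
gcd(11, 4059) = 11.
11 does not divide 151 (remainder 8), so no integer solutions.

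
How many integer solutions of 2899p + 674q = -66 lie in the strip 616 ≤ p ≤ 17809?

26

gcd(2899, 674) = 1  (2899 = 4·674 + 203, 674 = 3·203 + 65, 203 = 3·65 + 8, 65 = 8·8 + 1, 8 = 8·1).
Back-substituting, 2899·(-83) + 674·(357) = 1.
Scale by -66: particular solution (5478, -23562); reduce p mod 674: (86, -370).
General solution: p = 86 + 674t, q = -370 - 2899t for integer t.
616 ≤ 86 + 674t ≤ 17809 gives t ∈ [1, 26], which is 26 values.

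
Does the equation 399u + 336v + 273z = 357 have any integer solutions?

gcd(399, 336):
  399 = 1·336 + 63
  336 = 5·63 + 21
  63 = 3·21
so gcd(399, 336) = 21.
gcd(21, 273) = 21.
21 divides 357, so integer solutions exist.

yes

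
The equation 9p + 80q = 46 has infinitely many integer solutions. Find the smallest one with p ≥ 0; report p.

gcd(80, 9):
  80 = 8×9 + 8
  9 = 1×8 + 1
  8 = 8×1
so gcd(80, 9) = 1.
1 divides 46, so solutions exist.
Back-substitute for Bézout coefficients:
  1 = 9 - 1×8
  ... = 9×(9) + 80×(-1)
Scale by 46/1 = 46: (p₀, q₀) = (414, -46).
General solution: p = 414 + 80t, q = -46 - 9t for integer t.
p ≥ 0: smallest is 414 mod 80 = 14 (at t = -5), with q = -1.

14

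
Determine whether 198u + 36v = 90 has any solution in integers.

yes

gcd(198, 36) = 18  (198 = 5·36 + 18, 36 = 2·18).
18 divides 90, so integer solutions exist.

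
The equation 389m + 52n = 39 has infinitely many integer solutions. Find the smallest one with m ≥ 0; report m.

gcd(389, 52) = 1.
1 divides 39, so solutions exist.
By Bézout, 389*(25) + 52*(-187) = 1.
Scale by 39/1 = 39: (m₀, n₀) = (975, -7293).
General solution: m = 975 + 52t, n = -7293 - 389t for integer t.
m ≥ 0: smallest is 975 mod 52 = 39 (at t = -18), with n = -291.

39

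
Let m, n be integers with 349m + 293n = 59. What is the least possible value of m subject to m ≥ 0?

gcd(349, 293) = 1  (349 = 1*293 + 56, 293 = 5*56 + 13, 56 = 4*13 + 4, 13 = 3*4 + 1, 4 = 4*1).
1 divides 59, so solutions exist.
Back-substituting, 349*(-68) + 293*(81) = 1.
Scale by 59/1 = 59: (m₀, n₀) = (-4012, 4779).
General solution: m = -4012 + 293t, n = 4779 - 349t for integer t.
m ≥ 0: smallest is -4012 mod 293 = 90 (at t = 14), with n = -107.

90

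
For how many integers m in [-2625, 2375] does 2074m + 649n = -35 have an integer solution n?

gcd(2074, 649) = 1  (2074 = 3×649 + 127, 649 = 5×127 + 14, 127 = 9×14 + 1, 14 = 14×1).
Back-substituting, 2074×(46) + 649×(-147) = 1.
Scale by -35: particular solution (-1610, 5145); reduce m mod 649: (337, -1077).
General solution: m = 337 + 649t, n = -1077 - 2074t for integer t.
-2625 ≤ 337 + 649t ≤ 2375 gives t ∈ [-4, 3], which is 8 values.

8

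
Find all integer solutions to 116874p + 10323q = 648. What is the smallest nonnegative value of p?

224

gcd(116874, 10323):
  116874 = 11×10323 + 3321
  10323 = 3×3321 + 360
  3321 = 9×360 + 81
  360 = 4×81 + 36
  81 = 2×36 + 9
  36 = 4×9
so gcd(116874, 10323) = 9.
9 divides 648, so solutions exist.
Back-substitute for Bézout coefficients:
  9 = 81 - 2×36
  ... = 116874×(258) + 10323×(-2921)
Scale by 648/9 = 72: (p₀, q₀) = (18576, -210312).
General solution: p = 18576 + 1147t, q = -210312 - 12986t for integer t.
p ≥ 0: smallest is 18576 mod 1147 = 224 (at t = -16), with q = -2536.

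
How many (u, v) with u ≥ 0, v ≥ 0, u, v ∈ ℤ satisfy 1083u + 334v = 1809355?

5

gcd(1083, 334):
  1083 = 3*334 + 81
  334 = 4*81 + 10
  81 = 8*10 + 1
  10 = 10*1
so gcd(1083, 334) = 1.
Back-substitute for Bézout coefficients:
  1 = 81 - 8*10
  ... = 1083*(33) + 334*(-107)
Scale by 1809355: one solution is (59708715, -193600985). Reduce u mod 334: (203, 4759).
General: u = 203 + 334t, v = 4759 - 1083t.
u ≥ 0 ⇒ t ≥ 0; v ≥ 0 ⇒ t ≤ 4. So t ∈ [0, 4]: 5 solutions.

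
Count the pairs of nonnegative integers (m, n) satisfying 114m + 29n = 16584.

5

gcd(114, 29) = 1  (114 = 3*29 + 27, 29 = 1*27 + 2, 27 = 13*2 + 1, 2 = 2*1).
Back-substituting, 114*(14) + 29*(-55) = 1.
Scale by 16584: one solution is (232176, -912120). Reduce m mod 29: (2, 564).
General: m = 2 + 29t, n = 564 - 114t.
m ≥ 0 ⇒ t ≥ 0; n ≥ 0 ⇒ t ≤ 4. So t ∈ [0, 4]: 5 solutions.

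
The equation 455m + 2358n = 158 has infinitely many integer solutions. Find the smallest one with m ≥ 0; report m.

928

gcd(2358, 455):
  2358 = 5×455 + 83
  455 = 5×83 + 40
  83 = 2×40 + 3
  40 = 13×3 + 1
  3 = 3×1
so gcd(2358, 455) = 1.
1 divides 158, so solutions exist.
Back-substitute for Bézout coefficients:
  1 = 40 - 13×3
  ... = 455×(767) + 2358×(-148)
Scale by 158/1 = 158: (m₀, n₀) = (121186, -23384).
General solution: m = 121186 + 2358t, n = -23384 - 455t for integer t.
m ≥ 0: smallest is 121186 mod 2358 = 928 (at t = -51), with n = -179.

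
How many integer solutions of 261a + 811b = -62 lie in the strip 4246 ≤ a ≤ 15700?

gcd(811, 261) = 1.
By Bézout, 261·(-87) + 811·(28) = 1.
Particular solution: (528, -170).
General solution: a = 528 + 811t, b = -170 - 261t for integer t.
4246 ≤ 528 + 811t ≤ 15700 gives t ∈ [5, 18], which is 14 values.

14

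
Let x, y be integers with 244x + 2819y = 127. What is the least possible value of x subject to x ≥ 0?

1514

gcd(2819, 244):
  2819 = 11·244 + 135
  244 = 1·135 + 109
  135 = 1·109 + 26
  109 = 4·26 + 5
  26 = 5·5 + 1
  5 = 5·1
so gcd(2819, 244) = 1.
1 divides 127, so solutions exist.
Back-substitute for Bézout coefficients:
  1 = 26 - 5·5
  ... = 244·(-543) + 2819·(47)
Scale by 127/1 = 127: (x₀, y₀) = (-68961, 5969).
General solution: x = -68961 + 2819t, y = 5969 - 244t for integer t.
x ≥ 0: smallest is -68961 mod 2819 = 1514 (at t = 25), with y = -131.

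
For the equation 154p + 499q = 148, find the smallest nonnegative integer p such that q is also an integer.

gcd(499, 154):
  499 = 3×154 + 37
  154 = 4×37 + 6
  37 = 6×6 + 1
  6 = 6×1
so gcd(499, 154) = 1.
1 divides 148, so solutions exist.
Back-substitute for Bézout coefficients:
  1 = 37 - 6×6
  ... = 154×(-81) + 499×(25)
Scale by 148/1 = 148: (p₀, q₀) = (-11988, 3700).
General solution: p = -11988 + 499t, q = 3700 - 154t for integer t.
p ≥ 0: smallest is -11988 mod 499 = 487 (at t = 25), with q = -150.

487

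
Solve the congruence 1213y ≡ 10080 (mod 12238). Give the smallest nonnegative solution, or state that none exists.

gcd(12238, 1213) = 1  (12238 = 10·1213 + 108, 1213 = 11·108 + 25, 108 = 4·25 + 8, 25 = 3·8 + 1, 8 = 8·1).
1 divides 10080, so solutions exist.
Back-substituting, 1213·(1473) + 12238·(-146) = 1.
So 1213·(1473) ≡ 1 (mod 12238); multiply by 10080: y ≡ 14847840 (mod 12238).
Smallest nonnegative: y = 14847840 mod 12238 = 3146.

3146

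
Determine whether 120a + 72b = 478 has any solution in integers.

no

gcd(120, 72) = 24  (120 = 1·72 + 48, 72 = 1·48 + 24, 48 = 2·24).
24 does not divide 478 (remainder 22), so no integer solutions.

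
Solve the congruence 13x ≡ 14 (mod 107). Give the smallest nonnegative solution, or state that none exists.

gcd(107, 13) = 1.
1 divides 14, so solutions exist.
By Bézout, 13*(33) + 107*(-4) = 1.
So 13*(33) ≡ 1 (mod 107); multiply by 14: x ≡ 462 (mod 107).
Smallest nonnegative: x = 462 mod 107 = 34.

34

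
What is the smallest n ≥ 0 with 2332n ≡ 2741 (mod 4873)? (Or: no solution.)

gcd(4873, 2332):
  4873 = 2*2332 + 209
  2332 = 11*209 + 33
  209 = 6*33 + 11
  33 = 3*11
so gcd(4873, 2332) = 11.
11 does not divide 2741, so the congruence has no solution.

no solution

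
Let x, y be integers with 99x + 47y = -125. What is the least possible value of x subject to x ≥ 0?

22

gcd(99, 47) = 1.
1 divides -125, so solutions exist.
By Bézout, 99·(19) + 47·(-40) = 1.
Scale by -125/1 = -125: (x₀, y₀) = (-2375, 5000).
General solution: x = -2375 + 47t, y = 5000 - 99t for integer t.
x ≥ 0: smallest is -2375 mod 47 = 22 (at t = 51), with y = -49.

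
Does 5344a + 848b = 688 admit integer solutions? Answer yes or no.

yes

gcd(5344, 848) = 16  (5344 = 6*848 + 256, 848 = 3*256 + 80, 256 = 3*80 + 16, 80 = 5*16).
16 divides 688, so integer solutions exist.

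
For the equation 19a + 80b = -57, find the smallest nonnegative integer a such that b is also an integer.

gcd(80, 19) = 1.
1 divides -57, so solutions exist.
By Bézout, 19×(-21) + 80×(5) = 1.
Scale by -57/1 = -57: (a₀, b₀) = (1197, -285).
General solution: a = 1197 + 80t, b = -285 - 19t for integer t.
a ≥ 0: smallest is 1197 mod 80 = 77 (at t = -14), with b = -19.

77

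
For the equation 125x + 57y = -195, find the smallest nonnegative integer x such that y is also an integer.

3

gcd(125, 57) = 1.
1 divides -195, so solutions exist.
By Bézout, 125*(26) + 57*(-57) = 1.
Scale by -195/1 = -195: (x₀, y₀) = (-5070, 11115).
General solution: x = -5070 + 57t, y = 11115 - 125t for integer t.
x ≥ 0: smallest is -5070 mod 57 = 3 (at t = 89), with y = -10.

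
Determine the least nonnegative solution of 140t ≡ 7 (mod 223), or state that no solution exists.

gcd(223, 140) = 1.
1 divides 7, so solutions exist.
By Bézout, 140×(-43) + 223×(27) = 1.
So 140×(-43) ≡ 1 (mod 223); multiply by 7: t ≡ -301 (mod 223).
Smallest nonnegative: t = -301 mod 223 = 145.

145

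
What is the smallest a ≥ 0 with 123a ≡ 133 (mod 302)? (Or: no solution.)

gcd(302, 123):
  302 = 2×123 + 56
  123 = 2×56 + 11
  56 = 5×11 + 1
  11 = 11×1
so gcd(302, 123) = 1.
1 divides 133, so solutions exist.
Back-substitute for Bézout coefficients:
  1 = 56 - 5×11
  ... = 123×(-27) + 302×(11)
So 123×(-27) ≡ 1 (mod 302); multiply by 133: a ≡ -3591 (mod 302).
Smallest nonnegative: a = -3591 mod 302 = 33.

33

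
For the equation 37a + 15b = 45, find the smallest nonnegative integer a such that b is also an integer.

0

gcd(37, 15) = 1  (37 = 2*15 + 7, 15 = 2*7 + 1, 7 = 7*1).
1 divides 45, so solutions exist.
Back-substituting, 37*(-2) + 15*(5) = 1.
Scale by 45/1 = 45: (a₀, b₀) = (-90, 225).
General solution: a = -90 + 15t, b = 225 - 37t for integer t.
a ≥ 0: smallest is -90 mod 15 = 0 (at t = 6), with b = 3.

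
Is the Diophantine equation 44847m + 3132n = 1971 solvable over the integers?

yes

gcd(44847, 3132) = 27  (44847 = 14·3132 + 999, 3132 = 3·999 + 135, 999 = 7·135 + 54, 135 = 2·54 + 27, 54 = 2·27).
27 divides 1971, so integer solutions exist.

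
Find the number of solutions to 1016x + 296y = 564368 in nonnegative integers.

gcd(1016, 296):
  1016 = 3*296 + 128
  296 = 2*128 + 40
  128 = 3*40 + 8
  40 = 5*8
so gcd(1016, 296) = 8.
Back-substitute for Bézout coefficients:
  8 = 128 - 3*40
  ... = 1016*(7) + 296*(-24)
Scale by 70546: one solution is (493822, -1693104). Reduce x mod 37: (20, 1838).
General: x = 20 + 37t, y = 1838 - 127t.
x ≥ 0 ⇒ t ≥ 0; y ≥ 0 ⇒ t ≤ 14. So t ∈ [0, 14]: 15 solutions.

15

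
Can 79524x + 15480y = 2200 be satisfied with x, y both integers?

gcd(79524, 15480) = 36.
36 does not divide 2200 (remainder 4), so no integer solutions.

no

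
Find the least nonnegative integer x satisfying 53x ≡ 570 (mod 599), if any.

gcd(599, 53):
  599 = 11·53 + 16
  53 = 3·16 + 5
  16 = 3·5 + 1
  5 = 5·1
so gcd(599, 53) = 1.
1 divides 570, so solutions exist.
Back-substitute for Bézout coefficients:
  1 = 16 - 3·5
  ... = 53·(-113) + 599·(10)
So 53·(-113) ≡ 1 (mod 599); multiply by 570: x ≡ -64410 (mod 599).
Smallest nonnegative: x = -64410 mod 599 = 282.

282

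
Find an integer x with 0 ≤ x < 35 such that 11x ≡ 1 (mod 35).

16

gcd(35, 11) = 1  (35 = 3×11 + 2, 11 = 5×2 + 1, 2 = 2×1).
Back-substituting, 11×(16) + 35×(-5) = 1.
So 11×16 ≡ 1 (mod 35), and 16 mod 35 = 16.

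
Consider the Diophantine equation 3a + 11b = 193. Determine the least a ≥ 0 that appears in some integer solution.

gcd(11, 3) = 1  (11 = 3*3 + 2, 3 = 1*2 + 1, 2 = 2*1).
1 divides 193, so solutions exist.
Back-substituting, 3*(4) + 11*(-1) = 1.
Scale by 193/1 = 193: (a₀, b₀) = (772, -193).
General solution: a = 772 + 11t, b = -193 - 3t for integer t.
a ≥ 0: smallest is 772 mod 11 = 2 (at t = -70), with b = 17.

2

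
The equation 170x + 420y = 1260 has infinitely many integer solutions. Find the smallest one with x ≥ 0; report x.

0

gcd(420, 170):
  420 = 2*170 + 80
  170 = 2*80 + 10
  80 = 8*10
so gcd(420, 170) = 10.
10 divides 1260, so solutions exist.
Back-substitute for Bézout coefficients:
  10 = 170 - 2*80
  ... = 170*(5) + 420*(-2)
Scale by 1260/10 = 126: (x₀, y₀) = (630, -252).
General solution: x = 630 + 42t, y = -252 - 17t for integer t.
x ≥ 0: smallest is 630 mod 42 = 0 (at t = -15), with y = 3.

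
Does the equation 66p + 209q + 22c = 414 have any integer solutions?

no

gcd(209, 66) = 11  (209 = 3*66 + 11, 66 = 6*11).
gcd(11, 22) = 11.
11 does not divide 414 (remainder 7), so no integer solutions.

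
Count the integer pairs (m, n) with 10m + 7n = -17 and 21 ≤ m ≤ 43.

3

gcd(10, 7) = 1  (10 = 1·7 + 3, 7 = 2·3 + 1, 3 = 3·1).
Back-substituting, 10·(-2) + 7·(3) = 1.
Scale by -17: particular solution (34, -51); reduce m mod 7: (6, -11).
General solution: m = 6 + 7t, n = -11 - 10t for integer t.
21 ≤ 6 + 7t ≤ 43 gives t ∈ [3, 5], which is 3 values.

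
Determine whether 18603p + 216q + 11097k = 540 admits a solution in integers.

gcd(18603, 216) = 27  (18603 = 86*216 + 27, 216 = 8*27).
gcd(27, 11097) = 27.
27 divides 540, so integer solutions exist.

yes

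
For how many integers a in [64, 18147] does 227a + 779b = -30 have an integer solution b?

gcd(779, 227):
  779 = 3·227 + 98
  227 = 2·98 + 31
  98 = 3·31 + 5
  31 = 6·5 + 1
  5 = 5·1
so gcd(779, 227) = 1.
Back-substitute for Bézout coefficients:
  1 = 31 - 6·5
  ... = 227·(151) + 779·(-44)
Scale by -30: particular solution (-4530, 1320); reduce a mod 779: (144, -42).
General solution: a = 144 + 779t, b = -42 - 227t for integer t.
64 ≤ 144 + 779t ≤ 18147 gives t ∈ [0, 23], which is 24 values.

24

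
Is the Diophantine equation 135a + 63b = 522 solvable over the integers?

gcd(135, 63) = 9.
9 divides 522, so integer solutions exist.

yes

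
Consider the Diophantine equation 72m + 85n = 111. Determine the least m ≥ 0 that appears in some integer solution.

83

gcd(85, 72) = 1  (85 = 1×72 + 13, 72 = 5×13 + 7, 13 = 1×7 + 6, 7 = 1×6 + 1, 6 = 6×1).
1 divides 111, so solutions exist.
Back-substituting, 72×(13) + 85×(-11) = 1.
Scale by 111/1 = 111: (m₀, n₀) = (1443, -1221).
General solution: m = 1443 + 85t, n = -1221 - 72t for integer t.
m ≥ 0: smallest is 1443 mod 85 = 83 (at t = -16), with n = -69.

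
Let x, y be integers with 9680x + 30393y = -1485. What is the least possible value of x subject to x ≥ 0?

2025

gcd(30393, 9680):
  30393 = 3×9680 + 1353
  9680 = 7×1353 + 209
  1353 = 6×209 + 99
  209 = 2×99 + 11
  99 = 9×11
so gcd(30393, 9680) = 11.
11 divides -1485, so solutions exist.
Back-substitute for Bézout coefficients:
  11 = 209 - 2×99
  ... = 9680×(292) + 30393×(-93)
Scale by -1485/11 = -135: (x₀, y₀) = (-39420, 12555).
General solution: x = -39420 + 2763t, y = 12555 - 880t for integer t.
x ≥ 0: smallest is -39420 mod 2763 = 2025 (at t = 15), with y = -645.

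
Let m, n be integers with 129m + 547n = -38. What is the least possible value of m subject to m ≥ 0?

199

gcd(547, 129) = 1.
1 divides -38, so solutions exist.
By Bézout, 129×(-106) + 547×(25) = 1.
Scale by -38/1 = -38: (m₀, n₀) = (4028, -950).
General solution: m = 4028 + 547t, n = -950 - 129t for integer t.
m ≥ 0: smallest is 4028 mod 547 = 199 (at t = -7), with n = -47.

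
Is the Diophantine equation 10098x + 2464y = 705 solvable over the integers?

gcd(10098, 2464):
  10098 = 4×2464 + 242
  2464 = 10×242 + 44
  242 = 5×44 + 22
  44 = 2×22
so gcd(10098, 2464) = 22.
22 does not divide 705 (remainder 1), so no integer solutions.

no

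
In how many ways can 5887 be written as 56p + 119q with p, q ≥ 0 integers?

7

gcd(119, 56) = 7  (119 = 2*56 + 7, 56 = 8*7).
Back-substituting, 56*(-2) + 119*(1) = 7.
Scale by 841: one solution is (-1682, 841). Reduce p mod 17: (1, 49).
General: p = 1 + 17t, q = 49 - 8t.
p ≥ 0 ⇒ t ≥ 0; q ≥ 0 ⇒ t ≤ 6. So t ∈ [0, 6]: 7 solutions.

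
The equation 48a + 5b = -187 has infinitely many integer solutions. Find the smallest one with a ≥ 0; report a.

gcd(48, 5):
  48 = 9·5 + 3
  5 = 1·3 + 2
  3 = 1·2 + 1
  2 = 2·1
so gcd(48, 5) = 1.
1 divides -187, so solutions exist.
Back-substitute for Bézout coefficients:
  1 = 3 - 1·2
  ... = 48·(2) + 5·(-19)
Scale by -187/1 = -187: (a₀, b₀) = (-374, 3553).
General solution: a = -374 + 5t, b = 3553 - 48t for integer t.
a ≥ 0: smallest is -374 mod 5 = 1 (at t = 75), with b = -47.

1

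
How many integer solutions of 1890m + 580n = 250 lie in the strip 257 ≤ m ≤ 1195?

16

gcd(1890, 580) = 10  (1890 = 3·580 + 150, 580 = 3·150 + 130, 150 = 1·130 + 20, 130 = 6·20 + 10, 20 = 2·10).
Back-substituting, 1890·(-27) + 580·(88) = 10.
Scale by 25: particular solution (-675, 2200); reduce m mod 58: (21, -68).
General solution: m = 21 + 58t, n = -68 - 189t for integer t.
257 ≤ 21 + 58t ≤ 1195 gives t ∈ [5, 20], which is 16 values.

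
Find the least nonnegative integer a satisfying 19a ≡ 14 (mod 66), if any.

gcd(66, 19):
  66 = 3*19 + 9
  19 = 2*9 + 1
  9 = 9*1
so gcd(66, 19) = 1.
1 divides 14, so solutions exist.
Back-substitute for Bézout coefficients:
  1 = 19 - 2*9
  ... = 19*(7) + 66*(-2)
So 19*(7) ≡ 1 (mod 66); multiply by 14: a ≡ 98 (mod 66).
Smallest nonnegative: a = 98 mod 66 = 32.

32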